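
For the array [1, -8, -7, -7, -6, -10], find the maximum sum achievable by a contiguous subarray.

Using Kadane's algorithm on [1, -8, -7, -7, -6, -10]:

Scanning through the array:
Position 1 (value -8): max_ending_here = -7, max_so_far = 1
Position 2 (value -7): max_ending_here = -7, max_so_far = 1
Position 3 (value -7): max_ending_here = -7, max_so_far = 1
Position 4 (value -6): max_ending_here = -6, max_so_far = 1
Position 5 (value -10): max_ending_here = -10, max_so_far = 1

Maximum subarray: [1]
Maximum sum: 1

The maximum subarray is [1] with sum 1. This subarray runs from index 0 to index 0.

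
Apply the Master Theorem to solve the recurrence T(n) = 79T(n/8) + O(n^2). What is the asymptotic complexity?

Master Theorem for T(n) = 79T(n/8) + O(n^2):

a = 79, b = 8, c = 2
log_b(a) = log_8(79) = 2.1013

Case 1: c = 2 < log_8(79) = 2.1013
T(n) = O(n^(log_8 79))

For T(n) = 79T(n/8) + O(n^2): log_8(79) = 2.1013. This is Case 1 of the Master Theorem (c < log_b(a), work dominated by leaves), giving O(n^(log_8 79)).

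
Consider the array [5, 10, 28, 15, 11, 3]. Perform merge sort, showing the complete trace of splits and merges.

Merge sort trace:

Split: [5, 10, 28, 15, 11, 3] -> [5, 10, 28] and [15, 11, 3]
  Split: [5, 10, 28] -> [5] and [10, 28]
    Split: [10, 28] -> [10] and [28]
    Merge: [10] + [28] -> [10, 28]
  Merge: [5] + [10, 28] -> [5, 10, 28]
  Split: [15, 11, 3] -> [15] and [11, 3]
    Split: [11, 3] -> [11] and [3]
    Merge: [11] + [3] -> [3, 11]
  Merge: [15] + [3, 11] -> [3, 11, 15]
Merge: [5, 10, 28] + [3, 11, 15] -> [3, 5, 10, 11, 15, 28]

Final sorted array: [3, 5, 10, 11, 15, 28]

The merge sort proceeds by recursively splitting the array and merging sorted halves.
After all merges, the sorted array is [3, 5, 10, 11, 15, 28].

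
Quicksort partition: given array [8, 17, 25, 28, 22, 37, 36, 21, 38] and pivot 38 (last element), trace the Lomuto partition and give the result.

Lomuto partition with pivot = 38:

Initial array: [8, 17, 25, 28, 22, 37, 36, 21, 38]

arr[0]=8 <= 38: swap with position 0, array becomes [8, 17, 25, 28, 22, 37, 36, 21, 38]
arr[1]=17 <= 38: swap with position 1, array becomes [8, 17, 25, 28, 22, 37, 36, 21, 38]
arr[2]=25 <= 38: swap with position 2, array becomes [8, 17, 25, 28, 22, 37, 36, 21, 38]
arr[3]=28 <= 38: swap with position 3, array becomes [8, 17, 25, 28, 22, 37, 36, 21, 38]
arr[4]=22 <= 38: swap with position 4, array becomes [8, 17, 25, 28, 22, 37, 36, 21, 38]
arr[5]=37 <= 38: swap with position 5, array becomes [8, 17, 25, 28, 22, 37, 36, 21, 38]
arr[6]=36 <= 38: swap with position 6, array becomes [8, 17, 25, 28, 22, 37, 36, 21, 38]
arr[7]=21 <= 38: swap with position 7, array becomes [8, 17, 25, 28, 22, 37, 36, 21, 38]

Place pivot at position 8: [8, 17, 25, 28, 22, 37, 36, 21, 38]
Pivot position: 8

After partitioning with pivot 38, the array becomes [8, 17, 25, 28, 22, 37, 36, 21, 38]. The pivot is placed at index 8. All elements to the left of the pivot are <= 38, and all elements to the right are > 38.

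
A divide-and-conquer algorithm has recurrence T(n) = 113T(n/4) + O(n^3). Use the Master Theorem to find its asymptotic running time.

Master Theorem for T(n) = 113T(n/4) + O(n^3):

a = 113, b = 4, c = 3
log_b(a) = log_4(113) = 3.4101

Case 1: c = 3 < log_4(113) = 3.4101
T(n) = O(n^(log_4 113))

For T(n) = 113T(n/4) + O(n^3): log_4(113) = 3.4101. This is Case 1 of the Master Theorem (c < log_b(a), work dominated by leaves), giving O(n^(log_4 113)).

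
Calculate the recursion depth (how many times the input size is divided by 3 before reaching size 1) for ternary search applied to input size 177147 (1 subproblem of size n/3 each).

For divide and conquer with division factor 3:

Problem sizes at each level:
Level 0: 177147
Level 1: 59049
Level 2: 19683
Level 3: 6561
Level 4: 2187
Level 5: 729
Level 6: 243
Level 7: 81
Level 8: 27
Level 9: 9
Level 10: 3
Level 11: 1

The root is level 0 and the size-1 base case is level 11 (the tree spans levels 0 through 11, i.e. 12 levels counting the root), so the depth is the number of divisions: log_3(177147) = 11

The recursion tree depth is log_3(177147) = 11. At each level, the problem size is divided by 3, so it takes 11 divisions to reduce to a base case of size 1. The algorithm makes 1 recursive call at each level.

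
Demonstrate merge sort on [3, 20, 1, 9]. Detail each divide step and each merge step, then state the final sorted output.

Merge sort trace:

Split: [3, 20, 1, 9] -> [3, 20] and [1, 9]
  Split: [3, 20] -> [3] and [20]
  Merge: [3] + [20] -> [3, 20]
  Split: [1, 9] -> [1] and [9]
  Merge: [1] + [9] -> [1, 9]
Merge: [3, 20] + [1, 9] -> [1, 3, 9, 20]

Final sorted array: [1, 3, 9, 20]

The merge sort proceeds by recursively splitting the array and merging sorted halves.
After all merges, the sorted array is [1, 3, 9, 20].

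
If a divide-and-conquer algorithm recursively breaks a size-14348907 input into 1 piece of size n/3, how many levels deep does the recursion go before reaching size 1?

For divide and conquer with division factor 3:

Problem sizes at each level:
Level 0: 14348907
Level 1: 4782969
Level 2: 1594323
Level 3: 531441
Level 4: 177147
Level 5: 59049
Level 6: 19683
Level 7: 6561
Level 8: 2187
Level 9: 729
Level 10: 243
Level 11: 81
Level 12: 27
Level 13: 9
Level 14: 3
Level 15: 1

The root is level 0 and the size-1 base case is level 15 (the tree spans levels 0 through 15, i.e. 16 levels counting the root), so the depth is the number of divisions: log_3(14348907) = 15

The recursion tree depth is log_3(14348907) = 15. At each level, the problem size is divided by 3, so it takes 15 divisions to reduce to a base case of size 1. The algorithm makes 1 recursive call at each level.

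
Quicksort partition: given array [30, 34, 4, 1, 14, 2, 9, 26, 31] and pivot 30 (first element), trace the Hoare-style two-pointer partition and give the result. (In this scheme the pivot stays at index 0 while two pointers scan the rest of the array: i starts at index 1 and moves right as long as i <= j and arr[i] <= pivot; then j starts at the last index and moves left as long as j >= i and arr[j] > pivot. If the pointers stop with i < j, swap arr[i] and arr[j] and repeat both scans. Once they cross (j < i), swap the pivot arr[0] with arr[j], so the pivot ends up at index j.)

Hoare-style two-pointer partition with pivot = 30:

Initial array: [30, 34, 4, 1, 14, 2, 9, 26, 31]

Pointers start at i = 1, j = 8.
i stops at index 1 (arr[1]=34 > 30), j stops at index 7 (arr[7]=26 <= 30): swap arr[1] and arr[7], array becomes [30, 26, 4, 1, 14, 2, 9, 34, 31]
i ends at 7, j ends at 6: the pointers have crossed (j < i), so scanning stops.

Swap pivot arr[0] with arr[6] to place pivot at position 6: [9, 26, 4, 1, 14, 2, 30, 34, 31]
Pivot position: 6

After partitioning with pivot 30, the array becomes [9, 26, 4, 1, 14, 2, 30, 34, 31]. The pivot is placed at index 6. All elements to the left of the pivot are <= 30, and all elements to the right are > 30.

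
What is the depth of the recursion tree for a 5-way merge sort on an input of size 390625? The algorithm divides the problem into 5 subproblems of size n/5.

For divide and conquer with division factor 5:

Problem sizes at each level:
Level 0: 390625
Level 1: 78125
Level 2: 15625
Level 3: 3125
Level 4: 625
Level 5: 125
Level 6: 25
Level 7: 5
Level 8: 1

The root is level 0 and the size-1 base case is level 8 (the tree spans levels 0 through 8, i.e. 9 levels counting the root), so the depth is the number of divisions: log_5(390625) = 8

The recursion tree depth is log_5(390625) = 8. At each level, the problem size is divided by 5, so it takes 8 divisions to reduce to a base case of size 1. The algorithm makes 5 recursive calls at each level.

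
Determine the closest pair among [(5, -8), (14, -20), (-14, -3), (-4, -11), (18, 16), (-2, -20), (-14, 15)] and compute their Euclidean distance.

Computing all pairwise distances among 7 points:

d((5, -8), (14, -20)) = 15.0
d((5, -8), (-14, -3)) = 19.6469
d((5, -8), (-4, -11)) = 9.4868
d((5, -8), (18, 16)) = 27.2947
d((5, -8), (-2, -20)) = 13.8924
d((5, -8), (-14, 15)) = 29.8329
d((14, -20), (-14, -3)) = 32.7567
d((14, -20), (-4, -11)) = 20.1246
d((14, -20), (18, 16)) = 36.2215
d((14, -20), (-2, -20)) = 16.0
d((14, -20), (-14, 15)) = 44.8219
d((-14, -3), (-4, -11)) = 12.8062
d((-14, -3), (18, 16)) = 37.2156
d((-14, -3), (-2, -20)) = 20.8087
d((-14, -3), (-14, 15)) = 18.0
d((-4, -11), (18, 16)) = 34.8281
d((-4, -11), (-2, -20)) = 9.2195 <-- minimum
d((-4, -11), (-14, 15)) = 27.8568
d((18, 16), (-2, -20)) = 41.1825
d((18, 16), (-14, 15)) = 32.0156
d((-2, -20), (-14, 15)) = 37.0

Closest pair: (-4, -11) and (-2, -20) with distance 9.2195

The closest pair is (-4, -11) and (-2, -20) with Euclidean distance 9.2195. For 7 points, brute-force pairwise comparison is shown above. For large n, the divide-and-conquer algorithm (sort by x, recurse on halves, check the dividing strip) achieves O(n log n).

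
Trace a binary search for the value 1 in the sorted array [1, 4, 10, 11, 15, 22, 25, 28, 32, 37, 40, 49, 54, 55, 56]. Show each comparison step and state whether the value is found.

Binary search for 1 in [1, 4, 10, 11, 15, 22, 25, 28, 32, 37, 40, 49, 54, 55, 56]:

lo=0, hi=14, mid=7, arr[mid]=28 -> 28 > 1, search left half
lo=0, hi=6, mid=3, arr[mid]=11 -> 11 > 1, search left half
lo=0, hi=2, mid=1, arr[mid]=4 -> 4 > 1, search left half
lo=0, hi=0, mid=0, arr[mid]=1 -> Found target at index 0!

Binary search finds 1 at index 0 after 4 comparisons. The search repeatedly halves the search space by comparing with the middle element.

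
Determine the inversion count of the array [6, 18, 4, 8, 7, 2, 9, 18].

Finding inversions in [6, 18, 4, 8, 7, 2, 9, 18]:

(0, 2): arr[0]=6 > arr[2]=4
(0, 5): arr[0]=6 > arr[5]=2
(1, 2): arr[1]=18 > arr[2]=4
(1, 3): arr[1]=18 > arr[3]=8
(1, 4): arr[1]=18 > arr[4]=7
(1, 5): arr[1]=18 > arr[5]=2
(1, 6): arr[1]=18 > arr[6]=9
(2, 5): arr[2]=4 > arr[5]=2
(3, 4): arr[3]=8 > arr[4]=7
(3, 5): arr[3]=8 > arr[5]=2
(4, 5): arr[4]=7 > arr[5]=2

Total inversions: 11

The array has 11 inversion(s): (0,2), (0,5), (1,2), (1,3), (1,4), (1,5), (1,6), (2,5), (3,4), (3,5), (4,5). Each pair (i,j) satisfies i < j and arr[i] > arr[j].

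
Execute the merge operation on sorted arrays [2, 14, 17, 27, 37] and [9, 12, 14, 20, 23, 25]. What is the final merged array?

Merging process:

Compare 2 vs 9: take 2 from left. Merged: [2]
Compare 14 vs 9: take 9 from right. Merged: [2, 9]
Compare 14 vs 12: take 12 from right. Merged: [2, 9, 12]
Compare 14 vs 14: take 14 from left. Merged: [2, 9, 12, 14]
Compare 17 vs 14: take 14 from right. Merged: [2, 9, 12, 14, 14]
Compare 17 vs 20: take 17 from left. Merged: [2, 9, 12, 14, 14, 17]
Compare 27 vs 20: take 20 from right. Merged: [2, 9, 12, 14, 14, 17, 20]
Compare 27 vs 23: take 23 from right. Merged: [2, 9, 12, 14, 14, 17, 20, 23]
Compare 27 vs 25: take 25 from right. Merged: [2, 9, 12, 14, 14, 17, 20, 23, 25]
Append remaining from left: [27, 37]. Merged: [2, 9, 12, 14, 14, 17, 20, 23, 25, 27, 37]

Final merged array: [2, 9, 12, 14, 14, 17, 20, 23, 25, 27, 37]
Total comparisons: 9

The merged array is [2, 9, 12, 14, 14, 17, 20, 23, 25, 27, 37], requiring 9 comparisons. The merge step runs in O(n) time where n is the total number of elements.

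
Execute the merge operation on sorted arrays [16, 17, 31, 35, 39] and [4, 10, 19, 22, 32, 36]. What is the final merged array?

Merging process:

Compare 16 vs 4: take 4 from right. Merged: [4]
Compare 16 vs 10: take 10 from right. Merged: [4, 10]
Compare 16 vs 19: take 16 from left. Merged: [4, 10, 16]
Compare 17 vs 19: take 17 from left. Merged: [4, 10, 16, 17]
Compare 31 vs 19: take 19 from right. Merged: [4, 10, 16, 17, 19]
Compare 31 vs 22: take 22 from right. Merged: [4, 10, 16, 17, 19, 22]
Compare 31 vs 32: take 31 from left. Merged: [4, 10, 16, 17, 19, 22, 31]
Compare 35 vs 32: take 32 from right. Merged: [4, 10, 16, 17, 19, 22, 31, 32]
Compare 35 vs 36: take 35 from left. Merged: [4, 10, 16, 17, 19, 22, 31, 32, 35]
Compare 39 vs 36: take 36 from right. Merged: [4, 10, 16, 17, 19, 22, 31, 32, 35, 36]
Append remaining from left: [39]. Merged: [4, 10, 16, 17, 19, 22, 31, 32, 35, 36, 39]

Final merged array: [4, 10, 16, 17, 19, 22, 31, 32, 35, 36, 39]
Total comparisons: 10

The merged array is [4, 10, 16, 17, 19, 22, 31, 32, 35, 36, 39], requiring 10 comparisons. The merge step runs in O(n) time where n is the total number of elements.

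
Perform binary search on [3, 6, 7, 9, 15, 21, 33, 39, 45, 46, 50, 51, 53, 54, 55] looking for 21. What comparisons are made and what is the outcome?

Binary search for 21 in [3, 6, 7, 9, 15, 21, 33, 39, 45, 46, 50, 51, 53, 54, 55]:

lo=0, hi=14, mid=7, arr[mid]=39 -> 39 > 21, search left half
lo=0, hi=6, mid=3, arr[mid]=9 -> 9 < 21, search right half
lo=4, hi=6, mid=5, arr[mid]=21 -> Found target at index 5!

Binary search finds 21 at index 5 after 3 comparisons. The search repeatedly halves the search space by comparing with the middle element.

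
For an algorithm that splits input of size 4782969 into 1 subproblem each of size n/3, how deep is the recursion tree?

For divide and conquer with division factor 3:

Problem sizes at each level:
Level 0: 4782969
Level 1: 1594323
Level 2: 531441
Level 3: 177147
Level 4: 59049
Level 5: 19683
Level 6: 6561
Level 7: 2187
Level 8: 729
Level 9: 243
Level 10: 81
Level 11: 27
Level 12: 9
Level 13: 3
Level 14: 1

The root is level 0 and the size-1 base case is level 14 (the tree spans levels 0 through 14, i.e. 15 levels counting the root), so the depth is the number of divisions: log_3(4782969) = 14

The recursion tree depth is log_3(4782969) = 14. At each level, the problem size is divided by 3, so it takes 14 divisions to reduce to a base case of size 1. The algorithm makes 1 recursive call at each level.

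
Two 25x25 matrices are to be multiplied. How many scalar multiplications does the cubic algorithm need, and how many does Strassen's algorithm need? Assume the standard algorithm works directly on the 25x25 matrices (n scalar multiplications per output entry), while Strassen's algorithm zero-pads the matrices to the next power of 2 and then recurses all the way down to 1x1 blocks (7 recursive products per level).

Matrix multiplication for 25x25 matrices:

Strassen's algorithm requires power-of-2 dimensions. Pad 25x25 to 32x32 (next power of 2).

Standard algorithm: 25^3 = 15625 multiplications
Strassen's algorithm: 7^(log2(32)) = 7^5 = 16807 multiplications
Difference: 15625 - 16807 = -1182 (Strassen uses MORE here due to padding overhead — for small or just-over-power-of-2 n, padding can outweigh the per-level savings)

Standard: 15625 multiplications (25^3). Strassen: 16807 multiplications (7^5, after padding to 32x32). Strassen reduces 8 recursive multiplications to 7 at each level.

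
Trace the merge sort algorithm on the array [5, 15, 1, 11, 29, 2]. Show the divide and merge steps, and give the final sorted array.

Merge sort trace:

Split: [5, 15, 1, 11, 29, 2] -> [5, 15, 1] and [11, 29, 2]
  Split: [5, 15, 1] -> [5] and [15, 1]
    Split: [15, 1] -> [15] and [1]
    Merge: [15] + [1] -> [1, 15]
  Merge: [5] + [1, 15] -> [1, 5, 15]
  Split: [11, 29, 2] -> [11] and [29, 2]
    Split: [29, 2] -> [29] and [2]
    Merge: [29] + [2] -> [2, 29]
  Merge: [11] + [2, 29] -> [2, 11, 29]
Merge: [1, 5, 15] + [2, 11, 29] -> [1, 2, 5, 11, 15, 29]

Final sorted array: [1, 2, 5, 11, 15, 29]

The merge sort proceeds by recursively splitting the array and merging sorted halves.
After all merges, the sorted array is [1, 2, 5, 11, 15, 29].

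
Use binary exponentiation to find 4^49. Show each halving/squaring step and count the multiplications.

Computing 4^49 by squaring (build up from 4^1; each line after the first costs one multiplication):

4^1 = 4
4^2 = (4^1)^2 = 4^2 = 16
4^3 = 4 * 4^2 = 4 * 16 = 64
4^6 = (4^3)^2 = 64^2 = 4096
4^12 = (4^6)^2 = 4096^2 = 16777216
4^24 = (4^12)^2 = 16777216^2 = 281474976710656
4^48 = (4^24)^2 = 281474976710656^2 = 79228162514264337593543950336
4^49 = 4 * 4^48 = 4 * 79228162514264337593543950336 = 316912650057057350374175801344

Result: 316912650057057350374175801344
Multiplications needed: 7 (7 lines after 4^1)

4^49 = 316912650057057350374175801344. Using exponentiation by squaring, this requires 7 multiplications. The key idea: if the exponent is even, square the half-power; if odd, multiply by the base once.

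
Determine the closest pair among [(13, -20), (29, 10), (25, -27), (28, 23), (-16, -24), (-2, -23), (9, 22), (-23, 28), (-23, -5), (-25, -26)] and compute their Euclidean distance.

Computing all pairwise distances among 10 points:

d((13, -20), (29, 10)) = 34.0
d((13, -20), (25, -27)) = 13.8924
d((13, -20), (28, 23)) = 45.5412
d((13, -20), (-16, -24)) = 29.2746
d((13, -20), (-2, -23)) = 15.2971
d((13, -20), (9, 22)) = 42.19
d((13, -20), (-23, 28)) = 60.0
d((13, -20), (-23, -5)) = 39.0
d((13, -20), (-25, -26)) = 38.4708
d((29, 10), (25, -27)) = 37.2156
d((29, 10), (28, 23)) = 13.0384
d((29, 10), (-16, -24)) = 56.4004
d((29, 10), (-2, -23)) = 45.2769
d((29, 10), (9, 22)) = 23.3238
d((29, 10), (-23, 28)) = 55.0273
d((29, 10), (-23, -5)) = 54.1202
d((29, 10), (-25, -26)) = 64.8999
d((25, -27), (28, 23)) = 50.0899
d((25, -27), (-16, -24)) = 41.1096
d((25, -27), (-2, -23)) = 27.2947
d((25, -27), (9, 22)) = 51.5461
d((25, -27), (-23, 28)) = 73.0
d((25, -27), (-23, -5)) = 52.8015
d((25, -27), (-25, -26)) = 50.01
d((28, 23), (-16, -24)) = 64.3817
d((28, 23), (-2, -23)) = 54.9181
d((28, 23), (9, 22)) = 19.0263
d((28, 23), (-23, 28)) = 51.2445
d((28, 23), (-23, -5)) = 58.1808
d((28, 23), (-25, -26)) = 72.1803
d((-16, -24), (-2, -23)) = 14.0357
d((-16, -24), (9, 22)) = 52.3546
d((-16, -24), (-23, 28)) = 52.469
d((-16, -24), (-23, -5)) = 20.2485
d((-16, -24), (-25, -26)) = 9.2195 <-- minimum
d((-2, -23), (9, 22)) = 46.3249
d((-2, -23), (-23, 28)) = 55.1543
d((-2, -23), (-23, -5)) = 27.6586
d((-2, -23), (-25, -26)) = 23.1948
d((9, 22), (-23, 28)) = 32.5576
d((9, 22), (-23, -5)) = 41.8688
d((9, 22), (-25, -26)) = 58.8218
d((-23, 28), (-23, -5)) = 33.0
d((-23, 28), (-25, -26)) = 54.037
d((-23, -5), (-25, -26)) = 21.095

Closest pair: (-16, -24) and (-25, -26) with distance 9.2195

The closest pair is (-16, -24) and (-25, -26) with Euclidean distance 9.2195. For 10 points, brute-force pairwise comparison is shown above. For large n, the divide-and-conquer algorithm (sort by x, recurse on halves, check the dividing strip) achieves O(n log n).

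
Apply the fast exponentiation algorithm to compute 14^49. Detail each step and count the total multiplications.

Computing 14^49 by squaring (build up from 14^1; each line after the first costs one multiplication):

14^1 = 14
14^2 = (14^1)^2 = 14^2 = 196
14^3 = 14 * 14^2 = 14 * 196 = 2744
14^6 = (14^3)^2 = 2744^2 = 7529536
14^12 = (14^6)^2 = 7529536^2 = 56693912375296
14^24 = (14^12)^2 = 56693912375296^2 = 3214199700417740936751087616
14^48 = (14^24)^2 = 3214199700417740936751087616^2 = 10331079714165495587340637070279506584015829758908563456
14^49 = 14 * 14^48 = 14 * 10331079714165495587340637070279506584015829758908563456 = 144635115998316938222768918983913092176221616624719888384

Result: 144635115998316938222768918983913092176221616624719888384
Multiplications needed: 7 (7 lines after 14^1)

14^49 = 144635115998316938222768918983913092176221616624719888384. Using exponentiation by squaring, this requires 7 multiplications. The key idea: if the exponent is even, square the half-power; if odd, multiply by the base once.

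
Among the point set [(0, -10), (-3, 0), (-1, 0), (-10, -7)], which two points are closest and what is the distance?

Computing all pairwise distances among 4 points:

d((0, -10), (-3, 0)) = 10.4403
d((0, -10), (-1, 0)) = 10.0499
d((0, -10), (-10, -7)) = 10.4403
d((-3, 0), (-1, 0)) = 2.0 <-- minimum
d((-3, 0), (-10, -7)) = 9.8995
d((-1, 0), (-10, -7)) = 11.4018

Closest pair: (-3, 0) and (-1, 0) with distance 2.0

The closest pair is (-3, 0) and (-1, 0) with Euclidean distance 2.0. For 4 points, brute-force pairwise comparison is shown above. For large n, the divide-and-conquer algorithm (sort by x, recurse on halves, check the dividing strip) achieves O(n log n).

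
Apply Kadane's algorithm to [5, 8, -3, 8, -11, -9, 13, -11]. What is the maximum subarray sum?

Using Kadane's algorithm on [5, 8, -3, 8, -11, -9, 13, -11]:

Scanning through the array:
Position 1 (value 8): max_ending_here = 13, max_so_far = 13
Position 2 (value -3): max_ending_here = 10, max_so_far = 13
Position 3 (value 8): max_ending_here = 18, max_so_far = 18
Position 4 (value -11): max_ending_here = 7, max_so_far = 18
Position 5 (value -9): max_ending_here = -2, max_so_far = 18
Position 6 (value 13): max_ending_here = 13, max_so_far = 18
Position 7 (value -11): max_ending_here = 2, max_so_far = 18

Maximum subarray: [5, 8, -3, 8]
Maximum sum: 18

The maximum subarray is [5, 8, -3, 8] with sum 18. This subarray runs from index 0 to index 3.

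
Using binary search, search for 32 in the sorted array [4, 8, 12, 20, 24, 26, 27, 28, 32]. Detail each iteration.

Binary search for 32 in [4, 8, 12, 20, 24, 26, 27, 28, 32]:

lo=0, hi=8, mid=4, arr[mid]=24 -> 24 < 32, search right half
lo=5, hi=8, mid=6, arr[mid]=27 -> 27 < 32, search right half
lo=7, hi=8, mid=7, arr[mid]=28 -> 28 < 32, search right half
lo=8, hi=8, mid=8, arr[mid]=32 -> Found target at index 8!

Binary search finds 32 at index 8 after 4 comparisons. The search repeatedly halves the search space by comparing with the middle element.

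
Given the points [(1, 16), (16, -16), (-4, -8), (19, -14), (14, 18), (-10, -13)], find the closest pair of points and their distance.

Computing all pairwise distances among 6 points:

d((1, 16), (16, -16)) = 35.3412
d((1, 16), (-4, -8)) = 24.5153
d((1, 16), (19, -14)) = 34.9857
d((1, 16), (14, 18)) = 13.1529
d((1, 16), (-10, -13)) = 31.0161
d((16, -16), (-4, -8)) = 21.5407
d((16, -16), (19, -14)) = 3.6056 <-- minimum
d((16, -16), (14, 18)) = 34.0588
d((16, -16), (-10, -13)) = 26.1725
d((-4, -8), (19, -14)) = 23.7697
d((-4, -8), (14, 18)) = 31.6228
d((-4, -8), (-10, -13)) = 7.8102
d((19, -14), (14, 18)) = 32.3883
d((19, -14), (-10, -13)) = 29.0172
d((14, 18), (-10, -13)) = 39.2046

Closest pair: (16, -16) and (19, -14) with distance 3.6056

The closest pair is (16, -16) and (19, -14) with Euclidean distance 3.6056. For 6 points, brute-force pairwise comparison is shown above. For large n, the divide-and-conquer algorithm (sort by x, recurse on halves, check the dividing strip) achieves O(n log n).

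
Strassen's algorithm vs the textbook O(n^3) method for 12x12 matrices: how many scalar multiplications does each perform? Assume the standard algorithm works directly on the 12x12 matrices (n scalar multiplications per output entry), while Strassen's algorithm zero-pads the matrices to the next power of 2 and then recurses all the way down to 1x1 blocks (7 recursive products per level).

Matrix multiplication for 12x12 matrices:

Strassen's algorithm requires power-of-2 dimensions. Pad 12x12 to 16x16 (next power of 2).

Standard algorithm: 12^3 = 1728 multiplications
Strassen's algorithm: 7^(log2(16)) = 7^4 = 2401 multiplications
Difference: 1728 - 2401 = -673 (Strassen uses MORE here due to padding overhead — for small or just-over-power-of-2 n, padding can outweigh the per-level savings)

Standard: 1728 multiplications (12^3). Strassen: 2401 multiplications (7^4, after padding to 16x16). Strassen reduces 8 recursive multiplications to 7 at each level.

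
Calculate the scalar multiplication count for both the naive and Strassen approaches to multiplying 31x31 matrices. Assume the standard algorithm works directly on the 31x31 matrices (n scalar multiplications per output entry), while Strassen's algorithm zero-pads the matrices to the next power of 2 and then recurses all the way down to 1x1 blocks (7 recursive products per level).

Matrix multiplication for 31x31 matrices:

Strassen's algorithm requires power-of-2 dimensions. Pad 31x31 to 32x32 (next power of 2).

Standard algorithm: 31^3 = 29791 multiplications
Strassen's algorithm: 7^(log2(32)) = 7^5 = 16807 multiplications
Savings: 29791 - 16807 = 12984 multiplications

Standard: 29791 multiplications (31^3). Strassen: 16807 multiplications (7^5, after padding to 32x32). Strassen reduces 8 recursive multiplications to 7 at each level.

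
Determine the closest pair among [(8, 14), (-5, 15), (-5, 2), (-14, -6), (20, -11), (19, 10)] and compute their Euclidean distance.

Computing all pairwise distances among 6 points:

d((8, 14), (-5, 15)) = 13.0384
d((8, 14), (-5, 2)) = 17.6918
d((8, 14), (-14, -6)) = 29.7321
d((8, 14), (20, -11)) = 27.7308
d((8, 14), (19, 10)) = 11.7047 <-- minimum
d((-5, 15), (-5, 2)) = 13.0
d((-5, 15), (-14, -6)) = 22.8473
d((-5, 15), (20, -11)) = 36.0694
d((-5, 15), (19, 10)) = 24.5153
d((-5, 2), (-14, -6)) = 12.0416
d((-5, 2), (20, -11)) = 28.178
d((-5, 2), (19, 10)) = 25.2982
d((-14, -6), (20, -11)) = 34.3657
d((-14, -6), (19, 10)) = 36.6742
d((20, -11), (19, 10)) = 21.0238

Closest pair: (8, 14) and (19, 10) with distance 11.7047

The closest pair is (8, 14) and (19, 10) with Euclidean distance 11.7047. For 6 points, brute-force pairwise comparison is shown above. For large n, the divide-and-conquer algorithm (sort by x, recurse on halves, check the dividing strip) achieves O(n log n).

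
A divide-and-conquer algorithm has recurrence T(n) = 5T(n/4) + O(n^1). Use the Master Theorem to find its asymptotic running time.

Master Theorem for T(n) = 5T(n/4) + O(n^1):

a = 5, b = 4, c = 1
log_b(a) = log_4(5) = 1.1610

Case 1: c = 1 < log_4(5) = 1.1610
T(n) = O(n^(log_4 5))

For T(n) = 5T(n/4) + O(n^1): log_4(5) = 1.1610. This is Case 1 of the Master Theorem (c < log_b(a), work dominated by leaves), giving O(n^(log_4 5)).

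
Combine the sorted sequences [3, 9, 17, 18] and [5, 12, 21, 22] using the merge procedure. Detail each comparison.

Merging process:

Compare 3 vs 5: take 3 from left. Merged: [3]
Compare 9 vs 5: take 5 from right. Merged: [3, 5]
Compare 9 vs 12: take 9 from left. Merged: [3, 5, 9]
Compare 17 vs 12: take 12 from right. Merged: [3, 5, 9, 12]
Compare 17 vs 21: take 17 from left. Merged: [3, 5, 9, 12, 17]
Compare 18 vs 21: take 18 from left. Merged: [3, 5, 9, 12, 17, 18]
Append remaining from right: [21, 22]. Merged: [3, 5, 9, 12, 17, 18, 21, 22]

Final merged array: [3, 5, 9, 12, 17, 18, 21, 22]
Total comparisons: 6

The merged array is [3, 5, 9, 12, 17, 18, 21, 22], requiring 6 comparisons. The merge step runs in O(n) time where n is the total number of elements.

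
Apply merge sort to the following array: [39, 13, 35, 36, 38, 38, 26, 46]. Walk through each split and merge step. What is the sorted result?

Merge sort trace:

Split: [39, 13, 35, 36, 38, 38, 26, 46] -> [39, 13, 35, 36] and [38, 38, 26, 46]
  Split: [39, 13, 35, 36] -> [39, 13] and [35, 36]
    Split: [39, 13] -> [39] and [13]
    Merge: [39] + [13] -> [13, 39]
    Split: [35, 36] -> [35] and [36]
    Merge: [35] + [36] -> [35, 36]
  Merge: [13, 39] + [35, 36] -> [13, 35, 36, 39]
  Split: [38, 38, 26, 46] -> [38, 38] and [26, 46]
    Split: [38, 38] -> [38] and [38]
    Merge: [38] + [38] -> [38, 38]
    Split: [26, 46] -> [26] and [46]
    Merge: [26] + [46] -> [26, 46]
  Merge: [38, 38] + [26, 46] -> [26, 38, 38, 46]
Merge: [13, 35, 36, 39] + [26, 38, 38, 46] -> [13, 26, 35, 36, 38, 38, 39, 46]

Final sorted array: [13, 26, 35, 36, 38, 38, 39, 46]

The merge sort proceeds by recursively splitting the array and merging sorted halves.
After all merges, the sorted array is [13, 26, 35, 36, 38, 38, 39, 46].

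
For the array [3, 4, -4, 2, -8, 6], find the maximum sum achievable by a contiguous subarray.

Using Kadane's algorithm on [3, 4, -4, 2, -8, 6]:

Scanning through the array:
Position 1 (value 4): max_ending_here = 7, max_so_far = 7
Position 2 (value -4): max_ending_here = 3, max_so_far = 7
Position 3 (value 2): max_ending_here = 5, max_so_far = 7
Position 4 (value -8): max_ending_here = -3, max_so_far = 7
Position 5 (value 6): max_ending_here = 6, max_so_far = 7

Maximum subarray: [3, 4]
Maximum sum: 7

The maximum subarray is [3, 4] with sum 7. This subarray runs from index 0 to index 1.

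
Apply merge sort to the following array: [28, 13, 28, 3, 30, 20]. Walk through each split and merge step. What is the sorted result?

Merge sort trace:

Split: [28, 13, 28, 3, 30, 20] -> [28, 13, 28] and [3, 30, 20]
  Split: [28, 13, 28] -> [28] and [13, 28]
    Split: [13, 28] -> [13] and [28]
    Merge: [13] + [28] -> [13, 28]
  Merge: [28] + [13, 28] -> [13, 28, 28]
  Split: [3, 30, 20] -> [3] and [30, 20]
    Split: [30, 20] -> [30] and [20]
    Merge: [30] + [20] -> [20, 30]
  Merge: [3] + [20, 30] -> [3, 20, 30]
Merge: [13, 28, 28] + [3, 20, 30] -> [3, 13, 20, 28, 28, 30]

Final sorted array: [3, 13, 20, 28, 28, 30]

The merge sort proceeds by recursively splitting the array and merging sorted halves.
After all merges, the sorted array is [3, 13, 20, 28, 28, 30].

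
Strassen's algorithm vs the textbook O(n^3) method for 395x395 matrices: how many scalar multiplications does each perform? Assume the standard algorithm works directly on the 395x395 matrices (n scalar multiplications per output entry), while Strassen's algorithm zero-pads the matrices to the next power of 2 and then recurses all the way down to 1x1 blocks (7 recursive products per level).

Matrix multiplication for 395x395 matrices:

Strassen's algorithm requires power-of-2 dimensions. Pad 395x395 to 512x512 (next power of 2).

Standard algorithm: 395^3 = 61629875 multiplications
Strassen's algorithm: 7^(log2(512)) = 7^9 = 40353607 multiplications
Savings: 61629875 - 40353607 = 21276268 multiplications

Standard: 61629875 multiplications (395^3). Strassen: 40353607 multiplications (7^9, after padding to 512x512). Strassen reduces 8 recursive multiplications to 7 at each level.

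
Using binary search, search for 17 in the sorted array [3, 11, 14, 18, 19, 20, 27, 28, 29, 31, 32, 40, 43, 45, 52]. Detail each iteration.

Binary search for 17 in [3, 11, 14, 18, 19, 20, 27, 28, 29, 31, 32, 40, 43, 45, 52]:

lo=0, hi=14, mid=7, arr[mid]=28 -> 28 > 17, search left half
lo=0, hi=6, mid=3, arr[mid]=18 -> 18 > 17, search left half
lo=0, hi=2, mid=1, arr[mid]=11 -> 11 < 17, search right half
lo=2, hi=2, mid=2, arr[mid]=14 -> 14 < 17, search right half
lo=3 > hi=2, target 17 not found

Binary search determines that 17 is not in the array after 4 comparisons. The search space was exhausted without finding the target.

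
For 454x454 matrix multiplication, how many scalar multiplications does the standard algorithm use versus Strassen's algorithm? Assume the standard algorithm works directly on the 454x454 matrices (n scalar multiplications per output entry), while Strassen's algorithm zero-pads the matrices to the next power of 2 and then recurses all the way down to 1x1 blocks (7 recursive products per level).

Matrix multiplication for 454x454 matrices:

Strassen's algorithm requires power-of-2 dimensions. Pad 454x454 to 512x512 (next power of 2).

Standard algorithm: 454^3 = 93576664 multiplications
Strassen's algorithm: 7^(log2(512)) = 7^9 = 40353607 multiplications
Savings: 93576664 - 40353607 = 53223057 multiplications

Standard: 93576664 multiplications (454^3). Strassen: 40353607 multiplications (7^9, after padding to 512x512). Strassen reduces 8 recursive multiplications to 7 at each level.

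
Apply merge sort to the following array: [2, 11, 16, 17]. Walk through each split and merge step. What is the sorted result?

Merge sort trace:

Split: [2, 11, 16, 17] -> [2, 11] and [16, 17]
  Split: [2, 11] -> [2] and [11]
  Merge: [2] + [11] -> [2, 11]
  Split: [16, 17] -> [16] and [17]
  Merge: [16] + [17] -> [16, 17]
Merge: [2, 11] + [16, 17] -> [2, 11, 16, 17]

Final sorted array: [2, 11, 16, 17]

The merge sort proceeds by recursively splitting the array and merging sorted halves.
After all merges, the sorted array is [2, 11, 16, 17].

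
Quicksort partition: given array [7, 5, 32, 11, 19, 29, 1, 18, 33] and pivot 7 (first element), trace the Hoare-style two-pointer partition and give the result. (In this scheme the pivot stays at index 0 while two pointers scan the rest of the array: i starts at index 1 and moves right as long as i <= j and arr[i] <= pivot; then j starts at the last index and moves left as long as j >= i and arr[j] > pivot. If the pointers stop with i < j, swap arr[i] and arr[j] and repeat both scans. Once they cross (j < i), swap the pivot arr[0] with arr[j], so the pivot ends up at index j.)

Hoare-style two-pointer partition with pivot = 7:

Initial array: [7, 5, 32, 11, 19, 29, 1, 18, 33]

Pointers start at i = 1, j = 8.
i stops at index 2 (arr[2]=32 > 7), j stops at index 6 (arr[6]=1 <= 7): swap arr[2] and arr[6], array becomes [7, 5, 1, 11, 19, 29, 32, 18, 33]
i ends at 3, j ends at 2: the pointers have crossed (j < i), so scanning stops.

Swap pivot arr[0] with arr[2] to place pivot at position 2: [1, 5, 7, 11, 19, 29, 32, 18, 33]
Pivot position: 2

After partitioning with pivot 7, the array becomes [1, 5, 7, 11, 19, 29, 32, 18, 33]. The pivot is placed at index 2. All elements to the left of the pivot are <= 7, and all elements to the right are > 7.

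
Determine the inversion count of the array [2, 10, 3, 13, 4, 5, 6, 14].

Finding inversions in [2, 10, 3, 13, 4, 5, 6, 14]:

(1, 2): arr[1]=10 > arr[2]=3
(1, 4): arr[1]=10 > arr[4]=4
(1, 5): arr[1]=10 > arr[5]=5
(1, 6): arr[1]=10 > arr[6]=6
(3, 4): arr[3]=13 > arr[4]=4
(3, 5): arr[3]=13 > arr[5]=5
(3, 6): arr[3]=13 > arr[6]=6

Total inversions: 7

The array has 7 inversion(s): (1,2), (1,4), (1,5), (1,6), (3,4), (3,5), (3,6). Each pair (i,j) satisfies i < j and arr[i] > arr[j].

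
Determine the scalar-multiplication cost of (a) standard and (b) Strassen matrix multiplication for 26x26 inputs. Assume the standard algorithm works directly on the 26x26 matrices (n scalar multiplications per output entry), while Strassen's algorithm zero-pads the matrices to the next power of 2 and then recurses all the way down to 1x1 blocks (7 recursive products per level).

Matrix multiplication for 26x26 matrices:

Strassen's algorithm requires power-of-2 dimensions. Pad 26x26 to 32x32 (next power of 2).

Standard algorithm: 26^3 = 17576 multiplications
Strassen's algorithm: 7^(log2(32)) = 7^5 = 16807 multiplications
Savings: 17576 - 16807 = 769 multiplications

Standard: 17576 multiplications (26^3). Strassen: 16807 multiplications (7^5, after padding to 32x32). Strassen reduces 8 recursive multiplications to 7 at each level.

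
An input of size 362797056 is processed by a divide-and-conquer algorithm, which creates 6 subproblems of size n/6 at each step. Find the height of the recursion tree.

For divide and conquer with division factor 6:

Problem sizes at each level:
Level 0: 362797056
Level 1: 60466176
Level 2: 10077696
Level 3: 1679616
Level 4: 279936
Level 5: 46656
Level 6: 7776
Level 7: 1296
Level 8: 216
Level 9: 36
Level 10: 6
Level 11: 1

The root is level 0 and the size-1 base case is level 11 (the tree spans levels 0 through 11, i.e. 12 levels counting the root), so the depth is the number of divisions: log_6(362797056) = 11

The recursion tree depth is log_6(362797056) = 11. At each level, the problem size is divided by 6, so it takes 11 divisions to reduce to a base case of size 1. The algorithm makes 6 recursive calls at each level.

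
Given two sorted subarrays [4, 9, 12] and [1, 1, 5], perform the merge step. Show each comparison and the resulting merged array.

Merging process:

Compare 4 vs 1: take 1 from right. Merged: [1]
Compare 4 vs 1: take 1 from right. Merged: [1, 1]
Compare 4 vs 5: take 4 from left. Merged: [1, 1, 4]
Compare 9 vs 5: take 5 from right. Merged: [1, 1, 4, 5]
Append remaining from left: [9, 12]. Merged: [1, 1, 4, 5, 9, 12]

Final merged array: [1, 1, 4, 5, 9, 12]
Total comparisons: 4

The merged array is [1, 1, 4, 5, 9, 12], requiring 4 comparisons. The merge step runs in O(n) time where n is the total number of elements.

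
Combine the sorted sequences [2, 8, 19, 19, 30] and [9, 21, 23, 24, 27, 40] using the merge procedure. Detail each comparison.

Merging process:

Compare 2 vs 9: take 2 from left. Merged: [2]
Compare 8 vs 9: take 8 from left. Merged: [2, 8]
Compare 19 vs 9: take 9 from right. Merged: [2, 8, 9]
Compare 19 vs 21: take 19 from left. Merged: [2, 8, 9, 19]
Compare 19 vs 21: take 19 from left. Merged: [2, 8, 9, 19, 19]
Compare 30 vs 21: take 21 from right. Merged: [2, 8, 9, 19, 19, 21]
Compare 30 vs 23: take 23 from right. Merged: [2, 8, 9, 19, 19, 21, 23]
Compare 30 vs 24: take 24 from right. Merged: [2, 8, 9, 19, 19, 21, 23, 24]
Compare 30 vs 27: take 27 from right. Merged: [2, 8, 9, 19, 19, 21, 23, 24, 27]
Compare 30 vs 40: take 30 from left. Merged: [2, 8, 9, 19, 19, 21, 23, 24, 27, 30]
Append remaining from right: [40]. Merged: [2, 8, 9, 19, 19, 21, 23, 24, 27, 30, 40]

Final merged array: [2, 8, 9, 19, 19, 21, 23, 24, 27, 30, 40]
Total comparisons: 10

The merged array is [2, 8, 9, 19, 19, 21, 23, 24, 27, 30, 40], requiring 10 comparisons. The merge step runs in O(n) time where n is the total number of elements.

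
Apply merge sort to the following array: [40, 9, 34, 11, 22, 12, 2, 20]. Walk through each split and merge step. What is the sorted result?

Merge sort trace:

Split: [40, 9, 34, 11, 22, 12, 2, 20] -> [40, 9, 34, 11] and [22, 12, 2, 20]
  Split: [40, 9, 34, 11] -> [40, 9] and [34, 11]
    Split: [40, 9] -> [40] and [9]
    Merge: [40] + [9] -> [9, 40]
    Split: [34, 11] -> [34] and [11]
    Merge: [34] + [11] -> [11, 34]
  Merge: [9, 40] + [11, 34] -> [9, 11, 34, 40]
  Split: [22, 12, 2, 20] -> [22, 12] and [2, 20]
    Split: [22, 12] -> [22] and [12]
    Merge: [22] + [12] -> [12, 22]
    Split: [2, 20] -> [2] and [20]
    Merge: [2] + [20] -> [2, 20]
  Merge: [12, 22] + [2, 20] -> [2, 12, 20, 22]
Merge: [9, 11, 34, 40] + [2, 12, 20, 22] -> [2, 9, 11, 12, 20, 22, 34, 40]

Final sorted array: [2, 9, 11, 12, 20, 22, 34, 40]

The merge sort proceeds by recursively splitting the array and merging sorted halves.
After all merges, the sorted array is [2, 9, 11, 12, 20, 22, 34, 40].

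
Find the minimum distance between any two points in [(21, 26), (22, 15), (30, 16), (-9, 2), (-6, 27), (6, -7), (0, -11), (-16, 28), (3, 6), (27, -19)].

Computing all pairwise distances among 10 points:

d((21, 26), (22, 15)) = 11.0454
d((21, 26), (30, 16)) = 13.4536
d((21, 26), (-9, 2)) = 38.4187
d((21, 26), (-6, 27)) = 27.0185
d((21, 26), (6, -7)) = 36.2491
d((21, 26), (0, -11)) = 42.5441
d((21, 26), (-16, 28)) = 37.054
d((21, 26), (3, 6)) = 26.9072
d((21, 26), (27, -19)) = 45.3982
d((22, 15), (30, 16)) = 8.0623
d((22, 15), (-9, 2)) = 33.6155
d((22, 15), (-6, 27)) = 30.4631
d((22, 15), (6, -7)) = 27.2029
d((22, 15), (0, -11)) = 34.0588
d((22, 15), (-16, 28)) = 40.1622
d((22, 15), (3, 6)) = 21.0238
d((22, 15), (27, -19)) = 34.3657
d((30, 16), (-9, 2)) = 41.4367
d((30, 16), (-6, 27)) = 37.6431
d((30, 16), (6, -7)) = 33.2415
d((30, 16), (0, -11)) = 40.3609
d((30, 16), (-16, 28)) = 47.5395
d((30, 16), (3, 6)) = 28.7924
d((30, 16), (27, -19)) = 35.1283
d((-9, 2), (-6, 27)) = 25.1794
d((-9, 2), (6, -7)) = 17.4929
d((-9, 2), (0, -11)) = 15.8114
d((-9, 2), (-16, 28)) = 26.9258
d((-9, 2), (3, 6)) = 12.6491
d((-9, 2), (27, -19)) = 41.6773
d((-6, 27), (6, -7)) = 36.0555
d((-6, 27), (0, -11)) = 38.4708
d((-6, 27), (-16, 28)) = 10.0499
d((-6, 27), (3, 6)) = 22.8473
d((-6, 27), (27, -19)) = 56.6127
d((6, -7), (0, -11)) = 7.2111 <-- minimum
d((6, -7), (-16, 28)) = 41.3401
d((6, -7), (3, 6)) = 13.3417
d((6, -7), (27, -19)) = 24.1868
d((0, -11), (-16, 28)) = 42.1545
d((0, -11), (3, 6)) = 17.2627
d((0, -11), (27, -19)) = 28.1603
d((-16, 28), (3, 6)) = 29.0689
d((-16, 28), (27, -19)) = 63.7024
d((3, 6), (27, -19)) = 34.6554

Closest pair: (6, -7) and (0, -11) with distance 7.2111

The closest pair is (6, -7) and (0, -11) with Euclidean distance 7.2111. For 10 points, brute-force pairwise comparison is shown above. For large n, the divide-and-conquer algorithm (sort by x, recurse on halves, check the dividing strip) achieves O(n log n).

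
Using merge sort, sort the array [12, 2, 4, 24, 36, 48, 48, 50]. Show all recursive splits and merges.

Merge sort trace:

Split: [12, 2, 4, 24, 36, 48, 48, 50] -> [12, 2, 4, 24] and [36, 48, 48, 50]
  Split: [12, 2, 4, 24] -> [12, 2] and [4, 24]
    Split: [12, 2] -> [12] and [2]
    Merge: [12] + [2] -> [2, 12]
    Split: [4, 24] -> [4] and [24]
    Merge: [4] + [24] -> [4, 24]
  Merge: [2, 12] + [4, 24] -> [2, 4, 12, 24]
  Split: [36, 48, 48, 50] -> [36, 48] and [48, 50]
    Split: [36, 48] -> [36] and [48]
    Merge: [36] + [48] -> [36, 48]
    Split: [48, 50] -> [48] and [50]
    Merge: [48] + [50] -> [48, 50]
  Merge: [36, 48] + [48, 50] -> [36, 48, 48, 50]
Merge: [2, 4, 12, 24] + [36, 48, 48, 50] -> [2, 4, 12, 24, 36, 48, 48, 50]

Final sorted array: [2, 4, 12, 24, 36, 48, 48, 50]

The merge sort proceeds by recursively splitting the array and merging sorted halves.
After all merges, the sorted array is [2, 4, 12, 24, 36, 48, 48, 50].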